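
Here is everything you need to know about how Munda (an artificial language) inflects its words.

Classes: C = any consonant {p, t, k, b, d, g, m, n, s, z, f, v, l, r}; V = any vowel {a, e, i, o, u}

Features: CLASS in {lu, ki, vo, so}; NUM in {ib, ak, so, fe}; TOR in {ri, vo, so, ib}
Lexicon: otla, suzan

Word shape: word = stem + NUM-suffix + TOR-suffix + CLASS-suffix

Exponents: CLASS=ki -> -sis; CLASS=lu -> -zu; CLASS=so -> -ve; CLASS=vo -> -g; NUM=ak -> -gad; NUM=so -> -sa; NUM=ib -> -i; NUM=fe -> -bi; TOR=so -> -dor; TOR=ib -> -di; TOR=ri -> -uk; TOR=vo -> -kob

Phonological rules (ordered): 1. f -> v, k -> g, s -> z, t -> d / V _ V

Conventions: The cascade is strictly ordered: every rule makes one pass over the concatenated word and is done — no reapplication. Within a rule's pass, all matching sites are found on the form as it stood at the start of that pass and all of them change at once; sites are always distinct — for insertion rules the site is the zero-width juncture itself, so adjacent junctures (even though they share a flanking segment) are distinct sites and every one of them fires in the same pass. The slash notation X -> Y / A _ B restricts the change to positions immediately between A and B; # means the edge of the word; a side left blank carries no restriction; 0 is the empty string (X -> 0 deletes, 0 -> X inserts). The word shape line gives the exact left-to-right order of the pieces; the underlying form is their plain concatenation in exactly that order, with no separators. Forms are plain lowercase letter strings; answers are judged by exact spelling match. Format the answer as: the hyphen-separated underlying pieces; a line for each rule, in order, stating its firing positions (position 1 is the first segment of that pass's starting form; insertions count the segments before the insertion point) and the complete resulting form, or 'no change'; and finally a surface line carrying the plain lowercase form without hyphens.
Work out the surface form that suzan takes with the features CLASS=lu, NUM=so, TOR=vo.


underlying: suzan-sa-kob-zu
1. f -> v, k -> g, s -> z, t -> d / V _ V: fires at position(s) 8: suzansagobzu
surface: suzansagobzu


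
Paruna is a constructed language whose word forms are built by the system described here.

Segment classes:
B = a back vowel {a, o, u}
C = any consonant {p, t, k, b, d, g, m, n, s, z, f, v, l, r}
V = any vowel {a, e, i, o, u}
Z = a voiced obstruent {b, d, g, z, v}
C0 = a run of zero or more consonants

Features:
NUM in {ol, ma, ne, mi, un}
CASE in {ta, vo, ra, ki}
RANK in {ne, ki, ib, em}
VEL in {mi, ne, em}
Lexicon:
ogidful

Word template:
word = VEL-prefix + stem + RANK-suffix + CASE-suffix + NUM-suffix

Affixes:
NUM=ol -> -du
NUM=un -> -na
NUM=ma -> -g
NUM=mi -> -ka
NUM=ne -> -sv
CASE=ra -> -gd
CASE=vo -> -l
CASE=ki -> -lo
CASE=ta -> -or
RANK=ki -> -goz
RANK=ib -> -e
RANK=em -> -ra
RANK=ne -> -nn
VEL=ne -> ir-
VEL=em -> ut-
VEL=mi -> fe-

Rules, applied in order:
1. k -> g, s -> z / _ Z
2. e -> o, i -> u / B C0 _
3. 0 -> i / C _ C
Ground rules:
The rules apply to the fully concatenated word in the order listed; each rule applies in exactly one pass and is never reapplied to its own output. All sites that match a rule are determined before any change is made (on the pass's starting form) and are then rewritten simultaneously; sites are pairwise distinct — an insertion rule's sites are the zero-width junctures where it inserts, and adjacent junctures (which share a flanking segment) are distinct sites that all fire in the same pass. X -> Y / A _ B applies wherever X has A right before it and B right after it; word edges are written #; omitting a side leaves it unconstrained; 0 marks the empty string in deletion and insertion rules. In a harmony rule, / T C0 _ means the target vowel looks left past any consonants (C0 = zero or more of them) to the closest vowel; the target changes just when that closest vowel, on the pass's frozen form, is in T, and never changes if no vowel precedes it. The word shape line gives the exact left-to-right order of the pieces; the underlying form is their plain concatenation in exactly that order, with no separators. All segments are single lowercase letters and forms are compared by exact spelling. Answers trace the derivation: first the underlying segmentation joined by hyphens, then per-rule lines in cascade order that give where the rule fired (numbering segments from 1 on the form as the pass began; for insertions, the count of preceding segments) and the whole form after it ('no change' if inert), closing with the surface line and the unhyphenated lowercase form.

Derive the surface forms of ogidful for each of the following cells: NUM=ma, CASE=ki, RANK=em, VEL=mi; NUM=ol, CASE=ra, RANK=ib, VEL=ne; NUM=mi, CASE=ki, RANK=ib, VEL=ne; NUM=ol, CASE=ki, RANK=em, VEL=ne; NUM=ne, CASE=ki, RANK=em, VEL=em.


cell NUM=ma, CASE=ki, RANK=em, VEL=mi:
underlying: fe-ogidful-ra-lo-g
1. k -> g, s -> z / _ Z: no change
2. e -> o, i -> u / B C0 _: fires at position(s) 5: feogudfulralog
3. 0 -> i / C _ C: inserts after position(s) 6, 9: feogudifuliralog
surface: feogudifuliralog

cell NUM=ol, CASE=ra, RANK=ib, VEL=ne:
underlying: ir-ogidful-e-gd-du
1. k -> g, s -> z / _ Z: no change
2. e -> o, i -> u / B C0 _: fires at position(s) 5, 10: irogudfulogddu
3. 0 -> i / C _ C: inserts after position(s) 6, 11, 12: irogudifulogididu
surface: irogudifulogididu

cell NUM=mi, CASE=ki, RANK=ib, VEL=ne:
underlying: ir-ogidful-e-lo-ka
1. k -> g, s -> z / _ Z: no change
2. e -> o, i -> u / B C0 _: fires at position(s) 5, 10: irogudfuloloka
3. 0 -> i / C _ C: inserts after position(s) 6: irogudifuloloka
surface: irogudifuloloka

cell NUM=ol, CASE=ki, RANK=em, VEL=ne:
underlying: ir-ogidful-ra-lo-du
1. k -> g, s -> z / _ Z: no change
2. e -> o, i -> u / B C0 _: fires at position(s) 5: irogudfulralodu
3. 0 -> i / C _ C: inserts after position(s) 6, 9: irogudifuliralodu
surface: irogudifuliralodu

cell NUM=ne, CASE=ki, RANK=em, VEL=em:
underlying: ut-ogidful-ra-lo-sv
1. k -> g, s -> z / _ Z: fires at position(s) 14: utogidfulralozv
2. e -> o, i -> u / B C0 _: fires at position(s) 5: utogudfulralozv
3. 0 -> i / C _ C: inserts after position(s) 6, 9, 14: utogudifuliraloziv
surface: utogudifuliraloziv


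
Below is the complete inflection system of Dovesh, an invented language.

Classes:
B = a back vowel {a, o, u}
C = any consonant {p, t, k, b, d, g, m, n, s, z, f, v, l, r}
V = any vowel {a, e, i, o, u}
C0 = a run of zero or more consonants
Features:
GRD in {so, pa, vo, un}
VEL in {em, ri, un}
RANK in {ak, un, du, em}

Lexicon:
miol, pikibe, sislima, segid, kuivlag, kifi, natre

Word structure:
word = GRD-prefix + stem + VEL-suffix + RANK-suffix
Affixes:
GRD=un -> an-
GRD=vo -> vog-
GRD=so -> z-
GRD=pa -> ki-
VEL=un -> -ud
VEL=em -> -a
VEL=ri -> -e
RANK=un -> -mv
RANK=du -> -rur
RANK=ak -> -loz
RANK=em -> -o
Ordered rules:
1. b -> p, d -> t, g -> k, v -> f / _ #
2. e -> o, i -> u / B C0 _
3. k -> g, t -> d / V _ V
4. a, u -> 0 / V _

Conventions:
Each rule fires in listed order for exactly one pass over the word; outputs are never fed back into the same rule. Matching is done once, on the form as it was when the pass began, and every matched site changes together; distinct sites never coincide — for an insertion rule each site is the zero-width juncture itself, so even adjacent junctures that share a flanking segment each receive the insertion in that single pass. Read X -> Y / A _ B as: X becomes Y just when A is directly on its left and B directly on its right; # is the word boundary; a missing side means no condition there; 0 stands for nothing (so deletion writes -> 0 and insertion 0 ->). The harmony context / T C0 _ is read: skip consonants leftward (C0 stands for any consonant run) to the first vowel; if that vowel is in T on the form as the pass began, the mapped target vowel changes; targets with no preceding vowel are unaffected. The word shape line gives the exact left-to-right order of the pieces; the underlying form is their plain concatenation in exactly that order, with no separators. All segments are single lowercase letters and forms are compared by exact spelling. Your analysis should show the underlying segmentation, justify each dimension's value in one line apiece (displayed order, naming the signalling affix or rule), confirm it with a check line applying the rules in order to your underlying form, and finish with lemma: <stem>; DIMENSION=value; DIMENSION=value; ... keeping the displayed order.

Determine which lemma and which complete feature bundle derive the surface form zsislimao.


underlying: z-sislima-a-o
GRD=so - signalled by the affix z-
VEL=em - signalled by the affix -a
RANK=em - signalled by the affix -o
check: zsislimaao -> zsislimaao -> zsislimaao -> zsislimaao -> zsislimao
lemma: sislima; GRD=so; VEL=em; RANK=em


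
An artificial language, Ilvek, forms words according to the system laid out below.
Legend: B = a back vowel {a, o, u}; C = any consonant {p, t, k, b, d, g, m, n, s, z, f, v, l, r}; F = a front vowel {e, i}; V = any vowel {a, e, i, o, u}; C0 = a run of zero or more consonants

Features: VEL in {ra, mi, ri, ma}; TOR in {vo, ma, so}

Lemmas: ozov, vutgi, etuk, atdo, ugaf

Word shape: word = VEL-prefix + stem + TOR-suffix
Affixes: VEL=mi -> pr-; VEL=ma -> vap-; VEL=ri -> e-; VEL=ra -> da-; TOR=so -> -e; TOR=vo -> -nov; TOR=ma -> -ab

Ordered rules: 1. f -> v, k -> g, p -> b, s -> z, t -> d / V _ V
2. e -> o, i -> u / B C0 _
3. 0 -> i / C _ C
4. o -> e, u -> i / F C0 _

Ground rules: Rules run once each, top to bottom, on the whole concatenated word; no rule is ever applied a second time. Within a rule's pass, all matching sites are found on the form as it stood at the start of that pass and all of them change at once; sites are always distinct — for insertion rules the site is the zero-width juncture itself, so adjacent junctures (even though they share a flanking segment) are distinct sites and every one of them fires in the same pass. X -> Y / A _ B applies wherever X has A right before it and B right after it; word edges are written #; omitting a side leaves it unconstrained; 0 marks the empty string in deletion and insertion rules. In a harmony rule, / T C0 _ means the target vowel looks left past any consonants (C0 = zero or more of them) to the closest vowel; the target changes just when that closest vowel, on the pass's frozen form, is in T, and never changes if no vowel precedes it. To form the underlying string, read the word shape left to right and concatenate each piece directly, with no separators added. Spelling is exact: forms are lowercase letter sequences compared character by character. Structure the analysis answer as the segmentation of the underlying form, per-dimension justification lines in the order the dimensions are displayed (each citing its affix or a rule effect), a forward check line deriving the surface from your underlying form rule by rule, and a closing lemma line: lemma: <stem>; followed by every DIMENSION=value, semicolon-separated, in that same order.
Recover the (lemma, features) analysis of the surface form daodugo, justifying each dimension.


underlying: da-etuk-e
VEL=ra - signalled by the affix da-
TOR=so - signalled by the affix -e
check: daetuke -> daeduge -> daodugo -> daodugo -> daodugo
lemma: etuk; VEL=ra; TOR=so


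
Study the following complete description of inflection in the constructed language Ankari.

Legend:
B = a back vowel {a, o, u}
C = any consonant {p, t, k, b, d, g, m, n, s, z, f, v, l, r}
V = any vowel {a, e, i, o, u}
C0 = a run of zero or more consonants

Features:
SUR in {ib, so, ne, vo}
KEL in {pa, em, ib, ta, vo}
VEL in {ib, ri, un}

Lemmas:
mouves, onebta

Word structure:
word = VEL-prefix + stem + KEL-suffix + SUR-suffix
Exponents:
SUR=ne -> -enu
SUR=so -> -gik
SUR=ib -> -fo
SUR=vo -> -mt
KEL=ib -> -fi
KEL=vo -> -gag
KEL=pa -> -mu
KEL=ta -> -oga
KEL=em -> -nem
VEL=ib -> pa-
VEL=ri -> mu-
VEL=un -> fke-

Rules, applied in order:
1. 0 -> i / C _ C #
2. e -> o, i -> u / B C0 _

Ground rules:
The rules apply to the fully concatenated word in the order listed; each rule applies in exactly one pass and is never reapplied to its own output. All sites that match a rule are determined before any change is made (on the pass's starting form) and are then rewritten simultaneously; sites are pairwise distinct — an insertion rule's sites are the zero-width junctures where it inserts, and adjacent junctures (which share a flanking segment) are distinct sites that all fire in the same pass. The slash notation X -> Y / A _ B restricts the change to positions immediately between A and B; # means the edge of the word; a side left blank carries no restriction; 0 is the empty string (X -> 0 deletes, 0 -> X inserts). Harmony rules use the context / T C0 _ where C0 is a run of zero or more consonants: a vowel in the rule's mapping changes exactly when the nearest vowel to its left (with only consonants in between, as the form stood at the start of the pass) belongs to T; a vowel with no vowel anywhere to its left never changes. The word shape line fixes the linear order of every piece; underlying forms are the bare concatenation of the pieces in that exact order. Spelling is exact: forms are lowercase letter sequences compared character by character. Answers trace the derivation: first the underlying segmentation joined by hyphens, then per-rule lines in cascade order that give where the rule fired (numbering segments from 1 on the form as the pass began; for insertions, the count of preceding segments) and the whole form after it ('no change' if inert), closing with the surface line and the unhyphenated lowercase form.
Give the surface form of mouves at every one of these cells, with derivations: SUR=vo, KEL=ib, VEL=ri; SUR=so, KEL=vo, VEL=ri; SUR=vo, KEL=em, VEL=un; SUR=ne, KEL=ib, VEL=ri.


cell SUR=vo, KEL=ib, VEL=ri:
underlying: mu-mouves-fi-mt
1. 0 -> i / C _ C #: inserts after position(s) 11: mumouvesfimit
2. e -> o, i -> u / B C0 _: fires at position(s) 7: mumouvosfimit
surface: mumouvosfimit

cell SUR=so, KEL=vo, VEL=ri:
underlying: mu-mouves-gag-gik
1. 0 -> i / C _ C #: no change
2. e -> o, i -> u / B C0 _: fires at position(s) 7, 13: mumouvosgagguk
surface: mumouvosgagguk

cell SUR=vo, KEL=em, VEL=un:
underlying: fke-mouves-nem-mt
1. 0 -> i / C _ C #: inserts after position(s) 13: fkemouvesnemmit
2. e -> o, i -> u / B C0 _: fires at position(s) 8: fkemouvosnemmit
surface: fkemouvosnemmit

cell SUR=ne, KEL=ib, VEL=ri:
underlying: mu-mouves-fi-enu
1. 0 -> i / C _ C #: no change
2. e -> o, i -> u / B C0 _: fires at position(s) 7: mumouvosfienu
surface: mumouvosfienu


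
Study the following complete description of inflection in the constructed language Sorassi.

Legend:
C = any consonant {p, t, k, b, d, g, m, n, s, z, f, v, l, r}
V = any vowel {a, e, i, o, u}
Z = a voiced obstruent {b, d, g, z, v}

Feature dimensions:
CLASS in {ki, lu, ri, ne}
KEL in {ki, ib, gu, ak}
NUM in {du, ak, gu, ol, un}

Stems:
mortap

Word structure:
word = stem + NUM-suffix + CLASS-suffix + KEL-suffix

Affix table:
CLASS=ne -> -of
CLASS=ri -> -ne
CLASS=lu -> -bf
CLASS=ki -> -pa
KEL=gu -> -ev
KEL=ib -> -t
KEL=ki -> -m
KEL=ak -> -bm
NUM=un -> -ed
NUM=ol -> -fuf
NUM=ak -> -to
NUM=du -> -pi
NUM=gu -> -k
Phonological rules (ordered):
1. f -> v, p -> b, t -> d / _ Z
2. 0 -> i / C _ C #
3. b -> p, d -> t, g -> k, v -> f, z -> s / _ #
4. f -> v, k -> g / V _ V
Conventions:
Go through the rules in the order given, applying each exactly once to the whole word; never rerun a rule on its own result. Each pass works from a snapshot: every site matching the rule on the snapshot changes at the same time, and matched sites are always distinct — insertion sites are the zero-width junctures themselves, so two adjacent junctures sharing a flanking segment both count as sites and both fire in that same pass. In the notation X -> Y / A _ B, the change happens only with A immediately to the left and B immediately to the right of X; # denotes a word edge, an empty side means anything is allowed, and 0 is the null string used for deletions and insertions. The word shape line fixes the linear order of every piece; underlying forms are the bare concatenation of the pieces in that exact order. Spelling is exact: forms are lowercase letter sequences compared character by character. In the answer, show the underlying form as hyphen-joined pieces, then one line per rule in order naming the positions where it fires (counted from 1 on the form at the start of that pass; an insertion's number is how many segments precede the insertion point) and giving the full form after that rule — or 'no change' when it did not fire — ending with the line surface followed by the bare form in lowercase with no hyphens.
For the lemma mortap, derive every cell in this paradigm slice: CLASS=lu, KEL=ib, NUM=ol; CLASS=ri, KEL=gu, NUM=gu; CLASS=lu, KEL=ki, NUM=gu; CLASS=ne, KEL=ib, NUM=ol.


cell CLASS=lu, KEL=ib, NUM=ol:
underlying: mortap-fuf-bf-t
1. f -> v, p -> b, t -> d / _ Z: fires at position(s) 9: mortapfuvbft
2. 0 -> i / C _ C #: inserts after position(s) 11: mortapfuvbfit
3. b -> p, d -> t, g -> k, v -> f, z -> s / _ #: no change
4. f -> v, k -> g / V _ V: no change
surface: mortapfuvbfit

cell CLASS=ri, KEL=gu, NUM=gu:
underlying: mortap-k-ne-ev
1. f -> v, p -> b, t -> d / _ Z: no change
2. 0 -> i / C _ C #: no change
3. b -> p, d -> t, g -> k, v -> f, z -> s / _ #: fires at position(s) 11: mortapkneef
4. f -> v, k -> g / V _ V: no change
surface: mortapkneef

cell CLASS=lu, KEL=ki, NUM=gu:
underlying: mortap-k-bf-m
1. f -> v, p -> b, t -> d / _ Z: no change
2. 0 -> i / C _ C #: inserts after position(s) 9: mortapkbfim
3. b -> p, d -> t, g -> k, v -> f, z -> s / _ #: no change
4. f -> v, k -> g / V _ V: no change
surface: mortapkbfim

cell CLASS=ne, KEL=ib, NUM=ol:
underlying: mortap-fuf-of-t
1. f -> v, p -> b, t -> d / _ Z: no change
2. 0 -> i / C _ C #: inserts after position(s) 11: mortapfufofit
3. b -> p, d -> t, g -> k, v -> f, z -> s / _ #: no change
4. f -> v, k -> g / V _ V: fires at position(s) 9, 11: mortapfuvovit
surface: mortapfuvovit


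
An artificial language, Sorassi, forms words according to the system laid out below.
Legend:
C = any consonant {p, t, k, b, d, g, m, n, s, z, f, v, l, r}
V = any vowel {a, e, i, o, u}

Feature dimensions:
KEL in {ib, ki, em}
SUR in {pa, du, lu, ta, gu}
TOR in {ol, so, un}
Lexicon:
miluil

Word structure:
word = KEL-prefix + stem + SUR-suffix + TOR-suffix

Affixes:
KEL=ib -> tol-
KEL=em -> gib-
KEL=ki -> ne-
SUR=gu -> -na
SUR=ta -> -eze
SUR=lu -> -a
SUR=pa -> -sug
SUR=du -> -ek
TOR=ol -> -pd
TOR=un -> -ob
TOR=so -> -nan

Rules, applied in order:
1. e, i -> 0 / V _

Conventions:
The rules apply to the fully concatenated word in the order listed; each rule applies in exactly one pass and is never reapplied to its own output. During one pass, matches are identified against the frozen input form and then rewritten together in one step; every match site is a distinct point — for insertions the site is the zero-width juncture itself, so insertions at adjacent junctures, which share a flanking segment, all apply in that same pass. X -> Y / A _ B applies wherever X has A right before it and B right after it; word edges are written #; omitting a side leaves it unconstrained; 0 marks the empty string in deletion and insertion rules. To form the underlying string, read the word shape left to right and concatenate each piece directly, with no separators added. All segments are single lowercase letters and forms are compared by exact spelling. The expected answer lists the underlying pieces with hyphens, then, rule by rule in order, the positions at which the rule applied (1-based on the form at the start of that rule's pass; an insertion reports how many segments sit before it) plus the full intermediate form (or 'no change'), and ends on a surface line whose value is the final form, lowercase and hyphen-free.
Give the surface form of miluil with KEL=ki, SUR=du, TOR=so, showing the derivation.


underlying: ne-miluil-ek-nan
1. e, i -> 0 / V _: fires at position(s) 7: nemiluleknan
surface: nemiluleknan


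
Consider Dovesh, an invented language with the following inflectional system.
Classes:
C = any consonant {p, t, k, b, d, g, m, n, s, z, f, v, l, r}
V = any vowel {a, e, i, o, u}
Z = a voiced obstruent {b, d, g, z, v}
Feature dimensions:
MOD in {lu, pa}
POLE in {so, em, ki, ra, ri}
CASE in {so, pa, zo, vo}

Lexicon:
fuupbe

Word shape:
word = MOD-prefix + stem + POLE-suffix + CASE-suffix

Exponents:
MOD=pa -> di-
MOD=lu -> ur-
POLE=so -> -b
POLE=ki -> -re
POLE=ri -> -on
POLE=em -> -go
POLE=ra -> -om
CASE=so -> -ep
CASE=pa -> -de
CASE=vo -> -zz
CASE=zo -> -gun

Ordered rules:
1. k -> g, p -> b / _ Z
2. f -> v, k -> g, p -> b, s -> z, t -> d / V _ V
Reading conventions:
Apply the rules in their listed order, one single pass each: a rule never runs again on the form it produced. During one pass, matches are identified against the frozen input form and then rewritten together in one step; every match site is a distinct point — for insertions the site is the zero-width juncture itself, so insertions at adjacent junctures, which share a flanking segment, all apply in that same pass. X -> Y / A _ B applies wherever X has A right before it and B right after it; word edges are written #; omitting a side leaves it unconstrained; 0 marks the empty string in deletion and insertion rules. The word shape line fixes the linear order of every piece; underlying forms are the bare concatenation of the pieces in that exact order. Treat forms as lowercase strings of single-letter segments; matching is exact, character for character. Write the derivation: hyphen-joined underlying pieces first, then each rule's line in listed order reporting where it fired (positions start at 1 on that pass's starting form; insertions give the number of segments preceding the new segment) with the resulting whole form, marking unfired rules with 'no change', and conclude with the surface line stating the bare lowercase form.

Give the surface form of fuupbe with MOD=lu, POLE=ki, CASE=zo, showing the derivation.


underlying: ur-fuupbe-re-gun
1. k -> g, p -> b / _ Z: fires at position(s) 6: urfuubberegun
2. f -> v, k -> g, p -> b, s -> z, t -> d / V _ V: no change
surface: urfuubberegun


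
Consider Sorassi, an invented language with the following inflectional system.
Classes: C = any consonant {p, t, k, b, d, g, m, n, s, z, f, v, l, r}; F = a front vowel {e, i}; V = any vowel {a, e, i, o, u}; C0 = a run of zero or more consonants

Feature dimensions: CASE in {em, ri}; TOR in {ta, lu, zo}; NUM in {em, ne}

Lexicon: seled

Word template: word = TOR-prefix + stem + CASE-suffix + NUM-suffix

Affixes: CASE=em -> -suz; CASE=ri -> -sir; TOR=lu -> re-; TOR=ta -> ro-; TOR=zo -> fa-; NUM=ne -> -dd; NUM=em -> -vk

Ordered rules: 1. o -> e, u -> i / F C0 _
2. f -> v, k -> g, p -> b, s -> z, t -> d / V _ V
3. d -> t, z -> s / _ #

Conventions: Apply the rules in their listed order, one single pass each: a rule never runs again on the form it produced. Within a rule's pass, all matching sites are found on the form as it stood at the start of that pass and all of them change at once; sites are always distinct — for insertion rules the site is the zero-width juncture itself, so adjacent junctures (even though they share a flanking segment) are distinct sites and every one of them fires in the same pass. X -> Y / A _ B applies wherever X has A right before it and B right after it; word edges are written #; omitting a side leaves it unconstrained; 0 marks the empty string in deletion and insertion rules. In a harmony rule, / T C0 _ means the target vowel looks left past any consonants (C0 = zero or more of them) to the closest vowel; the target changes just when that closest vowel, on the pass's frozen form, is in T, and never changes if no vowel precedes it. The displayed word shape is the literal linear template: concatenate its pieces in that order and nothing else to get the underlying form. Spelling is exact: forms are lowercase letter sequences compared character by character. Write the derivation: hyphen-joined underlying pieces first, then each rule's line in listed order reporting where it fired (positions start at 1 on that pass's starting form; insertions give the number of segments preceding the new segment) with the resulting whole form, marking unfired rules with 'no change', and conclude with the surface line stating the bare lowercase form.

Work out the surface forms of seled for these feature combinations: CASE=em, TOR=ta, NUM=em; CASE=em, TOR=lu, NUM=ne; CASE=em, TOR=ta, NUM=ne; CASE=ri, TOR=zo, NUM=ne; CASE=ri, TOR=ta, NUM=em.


cell CASE=em, TOR=ta, NUM=em:
underlying: ro-seled-suz-vk
1. o -> e, u -> i / F C0 _: fires at position(s) 9: roseledsizvk
2. f -> v, k -> g, p -> b, s -> z, t -> d / V _ V: fires at position(s) 3: rozeledsizvk
3. d -> t, z -> s / _ #: no change
surface: rozeledsizvk

cell CASE=em, TOR=lu, NUM=ne:
underlying: re-seled-suz-dd
1. o -> e, u -> i / F C0 _: fires at position(s) 9: reseledsizdd
2. f -> v, k -> g, p -> b, s -> z, t -> d / V _ V: fires at position(s) 3: rezeledsizdd
3. d -> t, z -> s / _ #: fires at position(s) 12: rezeledsizdt
surface: rezeledsizdt

cell CASE=em, TOR=ta, NUM=ne:
underlying: ro-seled-suz-dd
1. o -> e, u -> i / F C0 _: fires at position(s) 9: roseledsizdd
2. f -> v, k -> g, p -> b, s -> z, t -> d / V _ V: fires at position(s) 3: rozeledsizdd
3. d -> t, z -> s / _ #: fires at position(s) 12: rozeledsizdt
surface: rozeledsizdt

cell CASE=ri, TOR=zo, NUM=ne:
underlying: fa-seled-sir-dd
1. o -> e, u -> i / F C0 _: no change
2. f -> v, k -> g, p -> b, s -> z, t -> d / V _ V: fires at position(s) 3: fazeledsirdd
3. d -> t, z -> s / _ #: fires at position(s) 12: fazeledsirdt
surface: fazeledsirdt

cell CASE=ri, TOR=ta, NUM=em:
underlying: ro-seled-sir-vk
1. o -> e, u -> i / F C0 _: no change
2. f -> v, k -> g, p -> b, s -> z, t -> d / V _ V: fires at position(s) 3: rozeledsirvk
3. d -> t, z -> s / _ #: no change
surface: rozeledsirvk


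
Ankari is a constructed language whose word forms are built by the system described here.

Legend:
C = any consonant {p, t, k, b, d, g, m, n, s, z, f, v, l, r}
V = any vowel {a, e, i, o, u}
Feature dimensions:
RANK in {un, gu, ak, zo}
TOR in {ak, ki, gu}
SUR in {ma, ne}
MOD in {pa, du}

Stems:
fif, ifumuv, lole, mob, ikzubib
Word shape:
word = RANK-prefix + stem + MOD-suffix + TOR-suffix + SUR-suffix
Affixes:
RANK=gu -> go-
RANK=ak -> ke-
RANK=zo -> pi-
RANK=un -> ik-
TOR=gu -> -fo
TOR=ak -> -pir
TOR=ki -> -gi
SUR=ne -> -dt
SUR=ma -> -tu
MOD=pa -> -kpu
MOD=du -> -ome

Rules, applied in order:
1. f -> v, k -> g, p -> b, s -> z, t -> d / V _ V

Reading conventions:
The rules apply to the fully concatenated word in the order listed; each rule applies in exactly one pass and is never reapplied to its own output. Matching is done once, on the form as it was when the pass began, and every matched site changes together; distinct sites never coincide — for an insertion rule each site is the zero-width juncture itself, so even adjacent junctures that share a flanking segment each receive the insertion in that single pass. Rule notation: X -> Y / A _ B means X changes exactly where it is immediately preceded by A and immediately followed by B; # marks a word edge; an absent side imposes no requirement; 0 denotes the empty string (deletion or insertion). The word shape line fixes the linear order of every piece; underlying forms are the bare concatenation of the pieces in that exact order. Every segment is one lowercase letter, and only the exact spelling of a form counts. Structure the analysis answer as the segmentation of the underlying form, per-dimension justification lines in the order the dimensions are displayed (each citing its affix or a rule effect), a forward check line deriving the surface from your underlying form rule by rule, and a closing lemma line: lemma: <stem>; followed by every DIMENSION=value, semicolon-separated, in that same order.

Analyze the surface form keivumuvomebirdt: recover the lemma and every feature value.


underlying: ke-ifumuv-ome-pir-dt
RANK=ak - signalled by the affix ke-
TOR=ak - signalled by the affix -pir
SUR=ne - signalled by the affix -dt
MOD=du - signalled by the affix -ome
check: keifumuvomepirdt -> keivumuvomebirdt
lemma: ifumuv; RANK=ak; TOR=ak; SUR=ne; MOD=du


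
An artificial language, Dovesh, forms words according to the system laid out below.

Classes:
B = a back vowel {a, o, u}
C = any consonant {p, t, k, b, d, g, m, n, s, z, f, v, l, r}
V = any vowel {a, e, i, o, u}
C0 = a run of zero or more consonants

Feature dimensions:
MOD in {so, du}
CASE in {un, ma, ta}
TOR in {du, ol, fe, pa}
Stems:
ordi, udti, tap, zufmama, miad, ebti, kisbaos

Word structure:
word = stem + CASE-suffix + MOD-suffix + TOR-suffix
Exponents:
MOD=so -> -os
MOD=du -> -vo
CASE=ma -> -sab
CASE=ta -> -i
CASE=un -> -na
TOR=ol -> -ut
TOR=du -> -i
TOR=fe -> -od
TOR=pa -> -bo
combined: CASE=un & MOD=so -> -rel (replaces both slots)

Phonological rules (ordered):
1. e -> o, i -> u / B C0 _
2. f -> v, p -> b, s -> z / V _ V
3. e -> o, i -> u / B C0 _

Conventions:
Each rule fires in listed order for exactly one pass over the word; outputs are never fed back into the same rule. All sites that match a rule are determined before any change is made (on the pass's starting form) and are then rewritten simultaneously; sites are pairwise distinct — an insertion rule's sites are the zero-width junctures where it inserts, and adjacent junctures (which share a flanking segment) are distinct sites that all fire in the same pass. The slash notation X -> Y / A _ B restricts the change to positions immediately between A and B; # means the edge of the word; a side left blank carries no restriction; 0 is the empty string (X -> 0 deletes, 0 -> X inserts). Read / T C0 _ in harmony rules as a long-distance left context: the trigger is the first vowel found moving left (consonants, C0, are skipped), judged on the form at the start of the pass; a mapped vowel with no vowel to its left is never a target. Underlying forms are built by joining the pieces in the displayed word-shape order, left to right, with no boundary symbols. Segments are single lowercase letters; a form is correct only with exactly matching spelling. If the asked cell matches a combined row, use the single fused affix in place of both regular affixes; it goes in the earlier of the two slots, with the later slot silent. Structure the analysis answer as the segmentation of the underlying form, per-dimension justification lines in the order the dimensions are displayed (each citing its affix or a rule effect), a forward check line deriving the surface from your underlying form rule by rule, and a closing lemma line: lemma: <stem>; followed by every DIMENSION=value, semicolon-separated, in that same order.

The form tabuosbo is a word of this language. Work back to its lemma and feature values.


underlying: tap-i-os-bo
MOD=so - signalled by the affix -os
CASE=ta - signalled by the affix -i
TOR=pa - signalled by the affix -bo
check: tapiosbo -> tapuosbo -> tabuosbo -> tabuosbo
lemma: tap; MOD=so; CASE=ta; TOR=pa


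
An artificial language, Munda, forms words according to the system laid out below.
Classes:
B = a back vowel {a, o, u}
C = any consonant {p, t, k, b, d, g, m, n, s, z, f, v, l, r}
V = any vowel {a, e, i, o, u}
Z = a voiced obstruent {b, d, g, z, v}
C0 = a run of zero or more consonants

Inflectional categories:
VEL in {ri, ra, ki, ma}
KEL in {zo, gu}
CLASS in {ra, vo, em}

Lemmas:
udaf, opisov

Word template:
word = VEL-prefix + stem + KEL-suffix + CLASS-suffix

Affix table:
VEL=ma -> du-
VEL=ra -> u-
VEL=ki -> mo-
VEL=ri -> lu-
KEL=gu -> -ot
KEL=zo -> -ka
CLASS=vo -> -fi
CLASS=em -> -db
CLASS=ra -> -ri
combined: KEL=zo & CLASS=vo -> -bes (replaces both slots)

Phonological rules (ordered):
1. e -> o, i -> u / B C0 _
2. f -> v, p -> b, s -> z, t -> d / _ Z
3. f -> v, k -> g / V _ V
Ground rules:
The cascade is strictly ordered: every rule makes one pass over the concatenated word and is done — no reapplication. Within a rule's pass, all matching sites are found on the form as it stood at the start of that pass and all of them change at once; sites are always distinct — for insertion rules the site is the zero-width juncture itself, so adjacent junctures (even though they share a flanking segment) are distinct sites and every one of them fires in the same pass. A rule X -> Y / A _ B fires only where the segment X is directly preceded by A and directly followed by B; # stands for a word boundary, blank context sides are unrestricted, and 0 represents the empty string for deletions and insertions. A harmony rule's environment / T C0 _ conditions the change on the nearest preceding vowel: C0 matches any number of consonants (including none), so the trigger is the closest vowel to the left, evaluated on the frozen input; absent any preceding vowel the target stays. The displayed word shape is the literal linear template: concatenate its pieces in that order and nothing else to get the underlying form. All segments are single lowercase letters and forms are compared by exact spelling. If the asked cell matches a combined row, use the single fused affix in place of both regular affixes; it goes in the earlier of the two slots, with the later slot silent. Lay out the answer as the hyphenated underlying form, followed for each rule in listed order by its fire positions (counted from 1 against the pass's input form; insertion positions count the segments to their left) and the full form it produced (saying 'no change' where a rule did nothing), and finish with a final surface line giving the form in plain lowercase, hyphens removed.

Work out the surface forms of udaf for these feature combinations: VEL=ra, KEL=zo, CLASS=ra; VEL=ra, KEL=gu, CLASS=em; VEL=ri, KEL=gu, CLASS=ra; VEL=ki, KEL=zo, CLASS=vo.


cell VEL=ra, KEL=zo, CLASS=ra:
underlying: u-udaf-ka-ri
1. e -> o, i -> u / B C0 _: fires at position(s) 9: uudafkaru
2. f -> v, p -> b, s -> z, t -> d / _ Z: no change
3. f -> v, k -> g / V _ V: no change
surface: uudafkaru

cell VEL=ra, KEL=gu, CLASS=em:
underlying: u-udaf-ot-db
1. e -> o, i -> u / B C0 _: no change
2. f -> v, p -> b, s -> z, t -> d / _ Z: fires at position(s) 7: uudafoddb
3. f -> v, k -> g / V _ V: fires at position(s) 5: uudavoddb
surface: uudavoddb

cell VEL=ri, KEL=gu, CLASS=ra:
underlying: lu-udaf-ot-ri
1. e -> o, i -> u / B C0 _: fires at position(s) 10: luudafotru
2. f -> v, p -> b, s -> z, t -> d / _ Z: no change
3. f -> v, k -> g / V _ V: fires at position(s) 6: luudavotru
surface: luudavotru

cell VEL=ki, KEL=zo, CLASS=vo:
underlying: mo-udaf-bes
1. e -> o, i -> u / B C0 _: fires at position(s) 8: moudafbos
2. f -> v, p -> b, s -> z, t -> d / _ Z: fires at position(s) 6: moudavbos
3. f -> v, k -> g / V _ V: no change
surface: moudavbos


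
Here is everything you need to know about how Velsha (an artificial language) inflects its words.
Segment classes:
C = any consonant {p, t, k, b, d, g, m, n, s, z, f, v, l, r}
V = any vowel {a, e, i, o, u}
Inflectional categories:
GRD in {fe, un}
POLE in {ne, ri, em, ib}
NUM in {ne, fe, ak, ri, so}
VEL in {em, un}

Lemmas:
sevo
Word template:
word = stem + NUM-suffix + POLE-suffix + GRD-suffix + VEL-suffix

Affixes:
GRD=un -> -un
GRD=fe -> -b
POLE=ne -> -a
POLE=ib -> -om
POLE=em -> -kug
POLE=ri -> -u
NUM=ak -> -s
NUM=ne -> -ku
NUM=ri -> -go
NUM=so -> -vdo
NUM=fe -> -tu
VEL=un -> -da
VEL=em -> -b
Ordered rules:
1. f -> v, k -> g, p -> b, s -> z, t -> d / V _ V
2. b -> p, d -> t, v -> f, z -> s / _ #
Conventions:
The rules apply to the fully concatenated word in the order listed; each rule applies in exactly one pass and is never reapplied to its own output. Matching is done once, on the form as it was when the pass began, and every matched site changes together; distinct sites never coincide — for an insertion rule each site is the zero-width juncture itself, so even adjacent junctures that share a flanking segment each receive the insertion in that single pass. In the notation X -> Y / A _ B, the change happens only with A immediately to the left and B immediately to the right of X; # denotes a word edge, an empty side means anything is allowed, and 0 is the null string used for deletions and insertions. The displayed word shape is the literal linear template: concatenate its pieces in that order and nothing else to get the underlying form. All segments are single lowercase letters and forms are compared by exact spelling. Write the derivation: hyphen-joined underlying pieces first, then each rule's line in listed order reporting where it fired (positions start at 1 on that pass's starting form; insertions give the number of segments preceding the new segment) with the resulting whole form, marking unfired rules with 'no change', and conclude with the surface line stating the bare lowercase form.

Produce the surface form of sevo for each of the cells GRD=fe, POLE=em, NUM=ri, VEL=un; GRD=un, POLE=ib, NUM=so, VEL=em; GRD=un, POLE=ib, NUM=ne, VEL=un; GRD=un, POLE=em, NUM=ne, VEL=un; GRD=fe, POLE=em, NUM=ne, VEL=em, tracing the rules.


cell GRD=fe, POLE=em, NUM=ri, VEL=un:
underlying: sevo-go-kug-b-da
1. f -> v, k -> g, p -> b, s -> z, t -> d / V _ V: fires at position(s) 7: sevogogugbda
2. b -> p, d -> t, v -> f, z -> s / _ #: no change
surface: sevogogugbda

cell GRD=un, POLE=ib, NUM=so, VEL=em:
underlying: sevo-vdo-om-un-b
1. f -> v, k -> g, p -> b, s -> z, t -> d / V _ V: no change
2. b -> p, d -> t, v -> f, z -> s / _ #: fires at position(s) 12: sevovdoomunp
surface: sevovdoomunp

cell GRD=un, POLE=ib, NUM=ne, VEL=un:
underlying: sevo-ku-om-un-da
1. f -> v, k -> g, p -> b, s -> z, t -> d / V _ V: fires at position(s) 5: sevoguomunda
2. b -> p, d -> t, v -> f, z -> s / _ #: no change
surface: sevoguomunda

cell GRD=un, POLE=em, NUM=ne, VEL=un:
underlying: sevo-ku-kug-un-da
1. f -> v, k -> g, p -> b, s -> z, t -> d / V _ V: fires at position(s) 5, 7: sevogugugunda
2. b -> p, d -> t, v -> f, z -> s / _ #: no change
surface: sevogugugunda

cell GRD=fe, POLE=em, NUM=ne, VEL=em:
underlying: sevo-ku-kug-b-b
1. f -> v, k -> g, p -> b, s -> z, t -> d / V _ V: fires at position(s) 5, 7: sevogugugbb
2. b -> p, d -> t, v -> f, z -> s / _ #: fires at position(s) 11: sevogugugbp
surface: sevogugugbp


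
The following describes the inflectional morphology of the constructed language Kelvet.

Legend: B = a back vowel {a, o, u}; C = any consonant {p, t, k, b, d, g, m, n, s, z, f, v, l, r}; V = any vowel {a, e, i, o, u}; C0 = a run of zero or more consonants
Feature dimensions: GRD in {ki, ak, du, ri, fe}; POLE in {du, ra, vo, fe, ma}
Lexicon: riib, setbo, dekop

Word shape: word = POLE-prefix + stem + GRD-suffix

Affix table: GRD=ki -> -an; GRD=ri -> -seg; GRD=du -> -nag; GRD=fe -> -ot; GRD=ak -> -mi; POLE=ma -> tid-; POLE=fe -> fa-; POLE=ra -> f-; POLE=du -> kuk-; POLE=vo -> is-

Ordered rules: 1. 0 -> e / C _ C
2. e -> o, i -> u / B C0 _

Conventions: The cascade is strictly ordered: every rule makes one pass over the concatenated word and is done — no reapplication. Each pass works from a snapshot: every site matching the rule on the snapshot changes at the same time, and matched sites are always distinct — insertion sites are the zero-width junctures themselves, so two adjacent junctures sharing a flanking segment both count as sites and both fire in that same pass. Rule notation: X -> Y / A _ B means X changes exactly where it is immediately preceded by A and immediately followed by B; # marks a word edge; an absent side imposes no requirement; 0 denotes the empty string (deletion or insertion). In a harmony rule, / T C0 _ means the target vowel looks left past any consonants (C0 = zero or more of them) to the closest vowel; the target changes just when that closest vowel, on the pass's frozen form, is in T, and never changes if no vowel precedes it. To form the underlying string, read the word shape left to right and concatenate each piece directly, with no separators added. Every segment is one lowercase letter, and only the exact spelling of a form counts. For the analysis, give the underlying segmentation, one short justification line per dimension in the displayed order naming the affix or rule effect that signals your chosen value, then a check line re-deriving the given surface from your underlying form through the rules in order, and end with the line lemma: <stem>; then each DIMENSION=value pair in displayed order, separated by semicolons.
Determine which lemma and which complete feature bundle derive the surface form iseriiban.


underlying: is-riib-an
GRD=ki - signalled by the affix -an
POLE=vo - signalled by the affix is-
check: isriiban -> iseriiban -> iseriiban
lemma: riib; GRD=ki; POLE=vo
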